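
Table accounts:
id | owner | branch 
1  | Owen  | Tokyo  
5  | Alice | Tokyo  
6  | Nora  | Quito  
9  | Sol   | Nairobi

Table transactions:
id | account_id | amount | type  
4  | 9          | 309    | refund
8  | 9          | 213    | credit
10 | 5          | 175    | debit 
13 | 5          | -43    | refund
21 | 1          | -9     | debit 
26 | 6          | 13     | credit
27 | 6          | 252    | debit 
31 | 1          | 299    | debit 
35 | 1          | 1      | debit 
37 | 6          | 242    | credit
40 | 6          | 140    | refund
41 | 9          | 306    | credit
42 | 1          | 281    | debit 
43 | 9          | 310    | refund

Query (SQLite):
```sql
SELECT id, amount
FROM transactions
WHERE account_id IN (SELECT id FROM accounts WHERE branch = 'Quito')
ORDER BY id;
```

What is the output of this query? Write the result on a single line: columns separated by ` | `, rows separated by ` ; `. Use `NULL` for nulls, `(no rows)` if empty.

Inner query: accounts.id where branch = 'Quito'.
Outer: keep transactions rows whose account_id is in that set.
Inner query → {6}

26 | 13 ; 27 | 252 ; 37 | 242 ; 40 | 140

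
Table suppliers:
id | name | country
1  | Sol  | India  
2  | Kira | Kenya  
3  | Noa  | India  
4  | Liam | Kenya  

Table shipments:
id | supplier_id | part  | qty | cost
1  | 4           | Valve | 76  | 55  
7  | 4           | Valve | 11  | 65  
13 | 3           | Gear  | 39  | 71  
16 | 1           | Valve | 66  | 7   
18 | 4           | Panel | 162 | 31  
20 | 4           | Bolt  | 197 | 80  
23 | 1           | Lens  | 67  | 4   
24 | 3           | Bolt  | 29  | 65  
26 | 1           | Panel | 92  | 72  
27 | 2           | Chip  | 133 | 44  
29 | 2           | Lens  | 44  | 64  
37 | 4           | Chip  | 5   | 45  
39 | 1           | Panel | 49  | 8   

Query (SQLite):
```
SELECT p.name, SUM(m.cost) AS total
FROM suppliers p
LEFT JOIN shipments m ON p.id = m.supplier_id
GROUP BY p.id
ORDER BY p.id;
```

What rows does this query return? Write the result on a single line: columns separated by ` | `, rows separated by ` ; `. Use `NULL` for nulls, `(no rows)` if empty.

Sol | 91 ; Kira | 108 ; Noa | 136 ; Liam | 276

LEFT JOIN keeps every suppliers row; unmatched ones get NULL for shipments columns.
Group by suppliers.id and compute SUM(m.cost). SUM over an all-NULL group is NULL.
  1: ids {16, 23, 26, 39} → SUM(m.cost)=91
  2: ids {27, 29} → SUM(m.cost)=108
  3: ids {13, 24} → SUM(m.cost)=136
  4: ids {1, 7, 18, 20, 37} → SUM(m.cost)=276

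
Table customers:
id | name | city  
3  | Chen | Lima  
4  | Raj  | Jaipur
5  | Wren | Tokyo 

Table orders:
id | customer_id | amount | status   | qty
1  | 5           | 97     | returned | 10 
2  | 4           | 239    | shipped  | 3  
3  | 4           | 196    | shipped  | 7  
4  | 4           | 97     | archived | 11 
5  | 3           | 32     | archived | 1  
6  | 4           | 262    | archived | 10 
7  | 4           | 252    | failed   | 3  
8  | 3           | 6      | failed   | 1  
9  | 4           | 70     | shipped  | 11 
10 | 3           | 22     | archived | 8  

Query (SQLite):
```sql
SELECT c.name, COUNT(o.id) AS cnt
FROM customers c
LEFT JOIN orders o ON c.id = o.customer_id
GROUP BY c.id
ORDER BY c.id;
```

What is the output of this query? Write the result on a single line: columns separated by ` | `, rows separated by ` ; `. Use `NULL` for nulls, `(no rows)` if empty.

Chen | 3 ; Raj | 6 ; Wren | 1

LEFT JOIN keeps every customers row; unmatched ones get NULL for orders columns.
Group by customers.id and compute COUNT(o.id). COUNT(col) of an all-NULL group is 0.
  3: ids {5, 8, 10} → COUNT(o.id)=3
  4: ids {2, 3, 4, 6, 7, 9} → COUNT(o.id)=6
  5: ids {1} → COUNT(o.id)=1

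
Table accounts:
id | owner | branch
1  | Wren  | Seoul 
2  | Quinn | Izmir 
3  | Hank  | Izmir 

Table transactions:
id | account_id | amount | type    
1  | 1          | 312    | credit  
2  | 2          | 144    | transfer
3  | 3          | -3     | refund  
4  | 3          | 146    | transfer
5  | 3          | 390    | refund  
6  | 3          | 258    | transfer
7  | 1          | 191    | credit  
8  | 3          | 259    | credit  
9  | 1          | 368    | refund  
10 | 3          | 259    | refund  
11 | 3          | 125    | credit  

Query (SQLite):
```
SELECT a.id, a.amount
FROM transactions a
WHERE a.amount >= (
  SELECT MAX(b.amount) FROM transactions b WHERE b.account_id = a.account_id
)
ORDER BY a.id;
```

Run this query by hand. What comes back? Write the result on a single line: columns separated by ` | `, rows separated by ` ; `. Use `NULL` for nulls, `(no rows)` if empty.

2 | 144 ; 5 | 390 ; 9 | 368

For each transactions row a, compute MAX(amount) over rows sharing a.account_id.
Keep row a if a.amount >= that per-group MAX.
  account_id=1: MAX(amount) = 368
  account_id=2: MAX(amount) = 144
  account_id=3: MAX(amount) = 390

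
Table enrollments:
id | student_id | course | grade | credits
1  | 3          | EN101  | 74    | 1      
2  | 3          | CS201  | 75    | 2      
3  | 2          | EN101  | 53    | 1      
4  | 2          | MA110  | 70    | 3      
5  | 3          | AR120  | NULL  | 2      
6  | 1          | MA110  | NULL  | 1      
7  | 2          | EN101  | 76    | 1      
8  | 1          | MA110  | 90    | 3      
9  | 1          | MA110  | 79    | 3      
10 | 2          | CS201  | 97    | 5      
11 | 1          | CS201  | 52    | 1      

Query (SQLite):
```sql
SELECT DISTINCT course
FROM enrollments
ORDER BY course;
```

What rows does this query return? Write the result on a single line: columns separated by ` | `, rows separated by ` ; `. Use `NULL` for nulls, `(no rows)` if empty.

Collect distinct course values from enrollments.

AR120 ; CS201 ; EN101 ; MA110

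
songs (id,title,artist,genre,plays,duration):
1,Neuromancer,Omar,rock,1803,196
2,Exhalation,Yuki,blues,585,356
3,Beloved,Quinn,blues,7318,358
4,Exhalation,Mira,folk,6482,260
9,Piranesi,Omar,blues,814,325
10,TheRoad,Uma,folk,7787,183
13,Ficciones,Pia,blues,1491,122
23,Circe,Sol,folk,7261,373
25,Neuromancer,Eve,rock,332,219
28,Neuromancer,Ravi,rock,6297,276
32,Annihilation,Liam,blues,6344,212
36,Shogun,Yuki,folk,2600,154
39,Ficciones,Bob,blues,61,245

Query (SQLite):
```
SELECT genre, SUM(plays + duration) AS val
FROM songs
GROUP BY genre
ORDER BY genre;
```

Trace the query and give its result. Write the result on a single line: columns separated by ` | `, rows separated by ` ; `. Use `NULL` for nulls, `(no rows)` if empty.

blues | 18231 ; folk | 25100 ; rock | 9123

For each row compute plays + duration.
Group by genre; take SUM of the expression per group.
  blues: ids {2, 3, 9, 13, 32, 39} → SUM(plays + duration)=18231
  folk: ids {4, 10, 23, 36} → SUM(plays + duration)=25100
  rock: ids {1, 25, 28} → SUM(plays + duration)=9123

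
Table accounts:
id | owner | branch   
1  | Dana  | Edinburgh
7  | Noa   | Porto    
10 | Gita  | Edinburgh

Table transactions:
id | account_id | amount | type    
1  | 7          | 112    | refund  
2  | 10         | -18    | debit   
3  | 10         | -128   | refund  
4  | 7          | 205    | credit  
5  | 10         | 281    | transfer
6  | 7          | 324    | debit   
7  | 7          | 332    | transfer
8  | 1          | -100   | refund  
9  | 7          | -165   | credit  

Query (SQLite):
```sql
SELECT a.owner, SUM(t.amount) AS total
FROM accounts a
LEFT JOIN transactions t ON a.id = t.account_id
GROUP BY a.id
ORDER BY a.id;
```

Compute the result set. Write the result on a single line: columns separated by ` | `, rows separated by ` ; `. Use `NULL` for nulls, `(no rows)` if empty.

Dana | -100 ; Noa | 808 ; Gita | 135

LEFT JOIN keeps every accounts row; unmatched ones get NULL for transactions columns.
Group by accounts.id and compute SUM(t.amount). SUM over an all-NULL group is NULL.
  1: ids {8} → SUM(t.amount)=-100
  7: ids {1, 4, 6, 7, 9} → SUM(t.amount)=808
  10: ids {2, 3, 5} → SUM(t.amount)=135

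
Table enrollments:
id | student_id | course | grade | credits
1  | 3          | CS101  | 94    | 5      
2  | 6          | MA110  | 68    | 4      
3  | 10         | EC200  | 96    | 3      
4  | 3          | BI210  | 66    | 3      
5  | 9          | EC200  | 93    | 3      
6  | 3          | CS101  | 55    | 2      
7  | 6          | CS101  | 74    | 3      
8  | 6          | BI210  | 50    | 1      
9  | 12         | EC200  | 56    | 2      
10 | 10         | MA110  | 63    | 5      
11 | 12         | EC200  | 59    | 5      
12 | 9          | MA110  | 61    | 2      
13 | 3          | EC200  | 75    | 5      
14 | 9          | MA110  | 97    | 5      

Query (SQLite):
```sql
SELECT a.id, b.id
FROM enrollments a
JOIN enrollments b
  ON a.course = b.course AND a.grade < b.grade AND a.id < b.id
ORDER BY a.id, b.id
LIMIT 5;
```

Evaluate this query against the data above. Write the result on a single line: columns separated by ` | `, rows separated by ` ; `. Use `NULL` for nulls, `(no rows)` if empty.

2 | 14 ; 6 | 7 ; 9 | 11 ; 9 | 13 ; 10 | 14

Pairs (a,b) with same course, a.grade < b.grade, a.id < b.id.
course groups: BI210:{4,8} CS101:{1,6,7} EC200:{3,5,9,11,13} MA110:{2,10,12,14}
Ordered by (a.id, b.id); first 5.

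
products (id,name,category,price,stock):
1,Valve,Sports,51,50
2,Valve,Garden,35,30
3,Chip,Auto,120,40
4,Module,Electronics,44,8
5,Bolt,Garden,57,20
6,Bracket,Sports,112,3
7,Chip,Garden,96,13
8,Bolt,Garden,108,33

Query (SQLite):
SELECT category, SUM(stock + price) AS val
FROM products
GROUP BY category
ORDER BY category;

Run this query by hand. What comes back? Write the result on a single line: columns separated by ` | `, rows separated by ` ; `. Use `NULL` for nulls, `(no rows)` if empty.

For each row compute stock + price.
Group by category; take SUM of the expression per group.
  Auto: ids {3} → SUM(stock + price)=160
  Electronics: ids {4} → SUM(stock + price)=52
  Garden: ids {2, 5, 7, 8} → SUM(stock + price)=392
  Sports: ids {1, 6} → SUM(stock + price)=216

Auto | 160 ; Electronics | 52 ; Garden | 392 ; Sports | 216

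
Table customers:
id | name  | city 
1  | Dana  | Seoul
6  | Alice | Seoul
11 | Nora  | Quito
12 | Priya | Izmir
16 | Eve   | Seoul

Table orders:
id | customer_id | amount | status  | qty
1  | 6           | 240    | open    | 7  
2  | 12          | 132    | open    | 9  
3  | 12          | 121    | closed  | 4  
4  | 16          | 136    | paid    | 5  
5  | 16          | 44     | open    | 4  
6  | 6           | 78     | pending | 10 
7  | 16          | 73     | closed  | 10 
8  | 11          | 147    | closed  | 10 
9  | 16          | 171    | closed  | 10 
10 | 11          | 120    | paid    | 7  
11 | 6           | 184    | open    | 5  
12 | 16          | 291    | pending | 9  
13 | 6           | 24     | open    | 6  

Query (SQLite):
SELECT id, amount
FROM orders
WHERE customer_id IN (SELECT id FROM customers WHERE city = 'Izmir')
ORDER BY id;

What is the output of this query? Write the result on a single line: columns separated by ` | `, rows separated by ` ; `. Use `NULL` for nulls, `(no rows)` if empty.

Inner query: customers.id where city = 'Izmir'.
Outer: keep orders rows whose customer_id is in that set.
Inner query → {12}

2 | 132 ; 3 | 121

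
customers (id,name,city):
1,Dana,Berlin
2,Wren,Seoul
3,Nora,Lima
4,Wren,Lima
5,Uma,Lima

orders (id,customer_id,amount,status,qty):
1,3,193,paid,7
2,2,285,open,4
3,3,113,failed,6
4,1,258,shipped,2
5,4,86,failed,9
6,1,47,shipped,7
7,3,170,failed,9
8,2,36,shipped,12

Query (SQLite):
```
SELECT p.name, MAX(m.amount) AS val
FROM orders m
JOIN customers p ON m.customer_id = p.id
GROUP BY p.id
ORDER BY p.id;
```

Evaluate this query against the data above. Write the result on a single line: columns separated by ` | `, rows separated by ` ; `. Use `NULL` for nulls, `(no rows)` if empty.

Join each orders row to its customers via customer_id.
Group joined rows by customers.id; compute MAX(m.amount) per group.
  1: ids {4, 6} → MAX(m.amount)=258
  2: ids {2, 8} → MAX(m.amount)=285
  3: ids {1, 3, 7} → MAX(m.amount)=193
  4: ids {5} → MAX(m.amount)=86

Dana | 258 ; Wren | 285 ; Nora | 193 ; Wren | 86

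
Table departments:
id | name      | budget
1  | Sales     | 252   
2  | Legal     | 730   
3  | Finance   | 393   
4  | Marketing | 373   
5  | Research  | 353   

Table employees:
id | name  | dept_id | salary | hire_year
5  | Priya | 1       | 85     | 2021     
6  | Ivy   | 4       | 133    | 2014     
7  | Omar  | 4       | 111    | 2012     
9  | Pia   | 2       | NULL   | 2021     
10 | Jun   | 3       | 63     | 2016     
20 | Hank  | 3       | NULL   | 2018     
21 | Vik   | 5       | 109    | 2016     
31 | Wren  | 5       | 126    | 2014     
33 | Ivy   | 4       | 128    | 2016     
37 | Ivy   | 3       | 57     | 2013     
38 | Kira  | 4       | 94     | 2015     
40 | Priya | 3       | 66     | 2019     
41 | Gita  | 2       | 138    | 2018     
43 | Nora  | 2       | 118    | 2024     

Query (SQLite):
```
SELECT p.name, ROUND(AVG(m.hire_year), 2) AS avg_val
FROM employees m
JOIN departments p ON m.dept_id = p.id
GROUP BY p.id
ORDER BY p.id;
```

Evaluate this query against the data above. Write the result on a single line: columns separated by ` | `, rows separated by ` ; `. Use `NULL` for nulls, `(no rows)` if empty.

Sales | 2021 ; Legal | 2021 ; Finance | 2016.5 ; Marketing | 2014.25 ; Research | 2015

Join each employees row to its departments via dept_id.
Group joined rows by departments.id; compute ROUND(AVG(m.hire_year), 2) per group.
  1: ids {5} → ROUND(AVG(m.hire_year), 2)=2021
  2: ids {9, 41, 43} → ROUND(AVG(m.hire_year), 2)=2021
  3: ids {10, 20, 37, 40} → ROUND(AVG(m.hire_year), 2)=2016.5
  4: ids {6, 7, 33, 38} → ROUND(AVG(m.hire_year), 2)=2014.25
  5: ids {21, 31} → ROUND(AVG(m.hire_year), 2)=2015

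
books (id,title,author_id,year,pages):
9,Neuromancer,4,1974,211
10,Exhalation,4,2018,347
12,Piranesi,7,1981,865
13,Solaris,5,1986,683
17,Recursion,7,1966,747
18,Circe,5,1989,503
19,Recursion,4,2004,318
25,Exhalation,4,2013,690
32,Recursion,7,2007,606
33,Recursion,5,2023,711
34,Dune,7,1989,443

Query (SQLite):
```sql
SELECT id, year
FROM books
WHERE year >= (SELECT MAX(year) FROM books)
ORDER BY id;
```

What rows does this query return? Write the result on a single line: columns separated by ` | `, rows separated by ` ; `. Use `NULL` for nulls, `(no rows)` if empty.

33 | 2023

Scalar subquery: MAX(year) over all books rows = 2023.
Keep rows where year >= that value.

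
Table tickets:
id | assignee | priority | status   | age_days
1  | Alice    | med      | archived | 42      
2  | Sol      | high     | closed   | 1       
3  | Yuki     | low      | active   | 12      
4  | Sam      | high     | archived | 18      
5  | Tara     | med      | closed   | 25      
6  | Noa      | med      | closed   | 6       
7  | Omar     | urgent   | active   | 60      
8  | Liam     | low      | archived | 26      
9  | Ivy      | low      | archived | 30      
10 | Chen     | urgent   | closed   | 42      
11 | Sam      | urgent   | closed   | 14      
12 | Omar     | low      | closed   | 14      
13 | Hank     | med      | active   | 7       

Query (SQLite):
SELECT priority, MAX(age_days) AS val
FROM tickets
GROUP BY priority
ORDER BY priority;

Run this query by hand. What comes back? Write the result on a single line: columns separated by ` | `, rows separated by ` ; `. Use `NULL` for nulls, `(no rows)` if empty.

high | 18 ; low | 30 ; med | 42 ; urgent | 60

Partition tickets by priority; compute MAX(age_days) within each group.
  high: ids {2, 4} → MAX(age_days)=18
  low: ids {3, 8, 9, 12} → MAX(age_days)=30
  med: ids {1, 5, 6, 13} → MAX(age_days)=42
  urgent: ids {7, 10, 11} → MAX(age_days)=60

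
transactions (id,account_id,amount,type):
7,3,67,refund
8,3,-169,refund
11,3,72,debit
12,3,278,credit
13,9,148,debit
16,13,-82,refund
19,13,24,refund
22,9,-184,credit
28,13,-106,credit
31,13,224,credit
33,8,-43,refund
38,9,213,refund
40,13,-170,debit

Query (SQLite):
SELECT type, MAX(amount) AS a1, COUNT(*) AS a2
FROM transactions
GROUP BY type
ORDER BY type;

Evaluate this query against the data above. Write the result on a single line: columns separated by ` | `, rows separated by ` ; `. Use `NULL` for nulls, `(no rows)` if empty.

Group transactions by type.
Per group compute: MAX(amount), COUNT(*).
  credit: ids {12, 22, 28, 31} → MAX(amount)=278, COUNT(*)=4
  debit: ids {11, 13, 40} → MAX(amount)=148, COUNT(*)=3
  refund: ids {7, 8, 16, 19, 33, 38} → MAX(amount)=213, COUNT(*)=6

credit | 278 | 4 ; debit | 148 | 3 ; refund | 213 | 6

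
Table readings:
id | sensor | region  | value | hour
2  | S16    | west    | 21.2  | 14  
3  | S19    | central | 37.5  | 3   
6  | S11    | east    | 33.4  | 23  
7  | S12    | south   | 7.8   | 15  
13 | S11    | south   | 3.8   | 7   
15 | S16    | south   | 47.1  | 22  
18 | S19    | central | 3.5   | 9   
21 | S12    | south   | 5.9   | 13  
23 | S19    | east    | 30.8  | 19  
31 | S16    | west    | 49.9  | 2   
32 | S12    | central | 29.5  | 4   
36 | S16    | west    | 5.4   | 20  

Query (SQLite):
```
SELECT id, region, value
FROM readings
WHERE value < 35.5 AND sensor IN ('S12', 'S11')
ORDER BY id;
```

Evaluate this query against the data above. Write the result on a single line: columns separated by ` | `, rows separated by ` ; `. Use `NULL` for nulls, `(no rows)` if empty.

6 | east | 33.4 ; 7 | south | 7.8 ; 13 | south | 3.8 ; 21 | south | 5.9 ; 32 | central | 29.5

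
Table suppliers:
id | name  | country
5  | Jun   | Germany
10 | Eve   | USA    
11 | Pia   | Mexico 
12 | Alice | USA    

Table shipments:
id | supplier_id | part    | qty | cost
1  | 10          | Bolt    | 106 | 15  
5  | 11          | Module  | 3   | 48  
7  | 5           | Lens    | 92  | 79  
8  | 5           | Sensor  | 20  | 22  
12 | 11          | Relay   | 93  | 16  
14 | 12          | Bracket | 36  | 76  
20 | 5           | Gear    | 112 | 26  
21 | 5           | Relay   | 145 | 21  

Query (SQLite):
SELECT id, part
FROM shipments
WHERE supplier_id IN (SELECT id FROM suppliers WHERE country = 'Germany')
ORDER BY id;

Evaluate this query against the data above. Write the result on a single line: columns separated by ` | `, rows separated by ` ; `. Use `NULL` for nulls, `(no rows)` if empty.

7 | Lens ; 8 | Sensor ; 20 | Gear ; 21 | Relay

Inner query: suppliers.id where country = 'Germany'.
Outer: keep shipments rows whose supplier_id is in that set.
Inner query → {5}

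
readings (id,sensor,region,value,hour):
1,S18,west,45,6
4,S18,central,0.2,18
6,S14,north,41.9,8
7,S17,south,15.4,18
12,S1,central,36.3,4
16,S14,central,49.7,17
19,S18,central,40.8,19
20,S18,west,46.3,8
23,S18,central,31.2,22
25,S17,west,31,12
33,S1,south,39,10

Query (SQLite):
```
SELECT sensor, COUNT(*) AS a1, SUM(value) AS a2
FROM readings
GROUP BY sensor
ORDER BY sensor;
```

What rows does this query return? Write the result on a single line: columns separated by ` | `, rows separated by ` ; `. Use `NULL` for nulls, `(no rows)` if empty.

S1 | 2 | 75.3 ; S14 | 2 | 91.6 ; S17 | 2 | 46.4 ; S18 | 5 | 163.5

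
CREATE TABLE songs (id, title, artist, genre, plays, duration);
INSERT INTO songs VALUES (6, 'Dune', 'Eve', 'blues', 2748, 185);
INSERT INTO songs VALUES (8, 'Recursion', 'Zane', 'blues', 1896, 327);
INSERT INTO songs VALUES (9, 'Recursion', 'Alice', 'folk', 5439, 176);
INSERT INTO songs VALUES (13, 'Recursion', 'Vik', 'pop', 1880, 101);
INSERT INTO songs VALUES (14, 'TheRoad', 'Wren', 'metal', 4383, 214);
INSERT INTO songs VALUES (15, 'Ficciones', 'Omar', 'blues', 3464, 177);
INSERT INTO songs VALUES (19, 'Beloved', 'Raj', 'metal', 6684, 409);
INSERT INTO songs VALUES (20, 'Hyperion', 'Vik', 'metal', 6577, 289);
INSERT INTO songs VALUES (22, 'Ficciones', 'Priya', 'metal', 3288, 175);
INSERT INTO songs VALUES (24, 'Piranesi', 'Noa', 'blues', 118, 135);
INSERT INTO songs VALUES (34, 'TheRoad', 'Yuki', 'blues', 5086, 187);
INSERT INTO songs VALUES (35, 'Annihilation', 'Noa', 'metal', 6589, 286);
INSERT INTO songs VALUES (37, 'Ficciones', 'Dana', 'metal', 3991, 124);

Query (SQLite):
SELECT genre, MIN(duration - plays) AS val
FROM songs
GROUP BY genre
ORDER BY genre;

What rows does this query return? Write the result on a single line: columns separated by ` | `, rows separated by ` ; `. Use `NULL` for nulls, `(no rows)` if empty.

For each row compute duration - plays.
Group by genre; take MIN of the expression per group.
  blues: ids {6, 8, 15, 24, 34} → MIN(duration - plays)=-4899
  folk: ids {9} → MIN(duration - plays)=-5263
  metal: ids {14, 19, 20, 22, 35, 37} → MIN(duration - plays)=-6303
  pop: ids {13} → MIN(duration - plays)=-1779

blues | -4899 ; folk | -5263 ; metal | -6303 ; pop | -1779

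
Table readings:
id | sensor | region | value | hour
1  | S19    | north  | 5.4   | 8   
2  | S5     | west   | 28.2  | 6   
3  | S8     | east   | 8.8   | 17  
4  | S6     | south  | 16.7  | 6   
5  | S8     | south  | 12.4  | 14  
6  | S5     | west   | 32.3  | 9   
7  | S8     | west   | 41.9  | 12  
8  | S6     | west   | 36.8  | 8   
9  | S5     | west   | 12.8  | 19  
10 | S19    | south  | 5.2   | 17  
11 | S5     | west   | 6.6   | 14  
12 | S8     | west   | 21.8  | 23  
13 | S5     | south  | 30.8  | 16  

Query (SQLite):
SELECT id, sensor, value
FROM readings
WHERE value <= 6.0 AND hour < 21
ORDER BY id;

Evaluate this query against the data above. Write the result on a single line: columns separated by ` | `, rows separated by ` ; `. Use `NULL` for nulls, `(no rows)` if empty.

1 | S19 | 5.4 ; 10 | S19 | 5.2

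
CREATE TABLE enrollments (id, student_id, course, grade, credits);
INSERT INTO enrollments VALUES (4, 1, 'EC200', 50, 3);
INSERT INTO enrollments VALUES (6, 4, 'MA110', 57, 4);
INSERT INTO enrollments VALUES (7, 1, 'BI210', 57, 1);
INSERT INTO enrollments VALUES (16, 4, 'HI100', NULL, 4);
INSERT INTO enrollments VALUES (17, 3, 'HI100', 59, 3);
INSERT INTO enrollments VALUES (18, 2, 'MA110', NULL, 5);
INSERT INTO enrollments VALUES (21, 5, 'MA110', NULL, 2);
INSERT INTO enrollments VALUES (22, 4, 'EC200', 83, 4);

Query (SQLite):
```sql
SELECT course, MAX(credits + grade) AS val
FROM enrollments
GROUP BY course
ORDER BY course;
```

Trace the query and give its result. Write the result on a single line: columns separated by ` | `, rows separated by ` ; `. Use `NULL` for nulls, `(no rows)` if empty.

BI210 | 58 ; EC200 | 87 ; HI100 | 62 ; MA110 | 61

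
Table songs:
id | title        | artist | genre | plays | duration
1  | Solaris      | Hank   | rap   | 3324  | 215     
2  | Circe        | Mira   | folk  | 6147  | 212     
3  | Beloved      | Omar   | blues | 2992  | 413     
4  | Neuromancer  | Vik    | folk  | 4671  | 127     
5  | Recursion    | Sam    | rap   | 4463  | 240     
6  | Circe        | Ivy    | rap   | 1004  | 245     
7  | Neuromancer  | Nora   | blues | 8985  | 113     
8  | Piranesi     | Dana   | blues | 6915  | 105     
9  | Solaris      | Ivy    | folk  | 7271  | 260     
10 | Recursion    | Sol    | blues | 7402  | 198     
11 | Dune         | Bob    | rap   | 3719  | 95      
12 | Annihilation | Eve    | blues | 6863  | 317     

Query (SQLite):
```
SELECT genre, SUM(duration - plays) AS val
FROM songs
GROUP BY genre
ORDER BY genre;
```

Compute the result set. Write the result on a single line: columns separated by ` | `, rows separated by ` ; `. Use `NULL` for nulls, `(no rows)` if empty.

For each row compute duration - plays.
Group by genre; take SUM of the expression per group.
  blues: ids {3, 7, 8, 10, 12} → SUM(duration - plays)=-32011
  folk: ids {2, 4, 9} → SUM(duration - plays)=-17490
  rap: ids {1, 5, 6, 11} → SUM(duration - plays)=-11715

blues | -32011 ; folk | -17490 ; rap | -11715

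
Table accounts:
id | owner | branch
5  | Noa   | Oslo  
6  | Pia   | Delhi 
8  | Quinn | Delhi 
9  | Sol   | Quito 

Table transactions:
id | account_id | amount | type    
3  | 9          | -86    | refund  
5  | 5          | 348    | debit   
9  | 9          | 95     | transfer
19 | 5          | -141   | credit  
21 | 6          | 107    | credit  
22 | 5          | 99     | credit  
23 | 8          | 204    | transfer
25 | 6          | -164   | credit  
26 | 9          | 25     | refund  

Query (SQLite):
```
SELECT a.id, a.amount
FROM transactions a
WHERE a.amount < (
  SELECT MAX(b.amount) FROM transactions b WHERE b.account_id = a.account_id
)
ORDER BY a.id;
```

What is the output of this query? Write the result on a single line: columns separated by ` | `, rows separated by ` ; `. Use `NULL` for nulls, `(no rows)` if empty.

For each transactions row a, compute MAX(amount) over rows sharing a.account_id.
Keep row a if a.amount < that per-group MAX.
  account_id=5: MAX(amount) = 348
  account_id=6: MAX(amount) = 107
  account_id=8: MAX(amount) = 204
  account_id=9: MAX(amount) = 95

3 | -86 ; 19 | -141 ; 22 | 99 ; 25 | -164 ; 26 | 25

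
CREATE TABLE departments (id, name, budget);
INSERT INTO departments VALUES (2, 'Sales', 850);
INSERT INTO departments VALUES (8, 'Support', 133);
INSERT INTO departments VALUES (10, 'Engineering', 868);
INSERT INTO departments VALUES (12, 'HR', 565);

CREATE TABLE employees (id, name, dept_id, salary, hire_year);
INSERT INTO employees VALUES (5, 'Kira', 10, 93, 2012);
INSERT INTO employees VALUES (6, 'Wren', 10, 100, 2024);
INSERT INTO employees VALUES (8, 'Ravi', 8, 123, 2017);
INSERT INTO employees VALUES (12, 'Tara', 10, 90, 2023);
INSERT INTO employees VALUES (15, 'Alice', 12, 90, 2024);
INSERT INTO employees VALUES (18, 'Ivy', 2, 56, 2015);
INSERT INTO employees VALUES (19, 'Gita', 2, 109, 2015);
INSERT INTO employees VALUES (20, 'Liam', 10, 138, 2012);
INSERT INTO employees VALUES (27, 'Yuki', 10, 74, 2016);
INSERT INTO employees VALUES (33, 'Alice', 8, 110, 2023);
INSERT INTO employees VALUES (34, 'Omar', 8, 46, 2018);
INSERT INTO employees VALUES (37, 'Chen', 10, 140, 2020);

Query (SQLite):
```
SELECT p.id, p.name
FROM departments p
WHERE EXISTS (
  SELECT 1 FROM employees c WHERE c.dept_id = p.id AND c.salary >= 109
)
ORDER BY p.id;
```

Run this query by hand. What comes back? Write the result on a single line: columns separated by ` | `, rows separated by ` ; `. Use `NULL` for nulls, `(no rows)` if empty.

2 | Sales ; 8 | Support ; 10 | Engineering

For each departments row, check whether any employees with matching dept_id has salary >= 109.
Keep rows where that is true.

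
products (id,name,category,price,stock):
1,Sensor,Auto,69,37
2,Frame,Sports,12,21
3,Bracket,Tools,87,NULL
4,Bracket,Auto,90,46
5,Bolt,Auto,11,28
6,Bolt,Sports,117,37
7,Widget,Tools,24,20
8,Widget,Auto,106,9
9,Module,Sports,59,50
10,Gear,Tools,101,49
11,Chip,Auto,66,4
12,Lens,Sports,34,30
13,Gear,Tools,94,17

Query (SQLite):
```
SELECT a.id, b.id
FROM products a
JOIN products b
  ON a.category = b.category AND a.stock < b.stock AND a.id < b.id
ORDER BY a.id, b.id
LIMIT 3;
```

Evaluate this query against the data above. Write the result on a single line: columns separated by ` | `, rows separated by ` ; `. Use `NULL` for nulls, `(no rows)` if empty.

Pairs (a,b) with same category, a.stock < b.stock, a.id < b.id.
category groups: Auto:{1,4,5,8,11} Sports:{2,6,9,12} Tools:{3,7,10,13}
Ordered by (a.id, b.id); first 3.

1 | 4 ; 2 | 6 ; 2 | 9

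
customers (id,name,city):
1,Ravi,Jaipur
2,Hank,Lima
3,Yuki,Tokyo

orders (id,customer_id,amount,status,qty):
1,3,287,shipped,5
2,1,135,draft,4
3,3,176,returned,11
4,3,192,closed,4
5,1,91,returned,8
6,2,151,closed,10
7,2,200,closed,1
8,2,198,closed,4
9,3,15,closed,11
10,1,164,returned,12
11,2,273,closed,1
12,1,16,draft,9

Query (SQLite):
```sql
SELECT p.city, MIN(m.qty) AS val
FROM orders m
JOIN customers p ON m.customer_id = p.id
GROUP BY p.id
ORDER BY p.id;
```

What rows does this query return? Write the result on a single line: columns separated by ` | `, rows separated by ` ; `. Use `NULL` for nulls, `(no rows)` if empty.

Join each orders row to its customers via customer_id.
Group joined rows by customers.id; compute MIN(m.qty) per group.
  1: ids {2, 5, 10, 12} → MIN(m.qty)=4
  2: ids {6, 7, 8, 11} → MIN(m.qty)=1
  3: ids {1, 3, 4, 9} → MIN(m.qty)=4

Jaipur | 4 ; Lima | 1 ; Tokyo | 4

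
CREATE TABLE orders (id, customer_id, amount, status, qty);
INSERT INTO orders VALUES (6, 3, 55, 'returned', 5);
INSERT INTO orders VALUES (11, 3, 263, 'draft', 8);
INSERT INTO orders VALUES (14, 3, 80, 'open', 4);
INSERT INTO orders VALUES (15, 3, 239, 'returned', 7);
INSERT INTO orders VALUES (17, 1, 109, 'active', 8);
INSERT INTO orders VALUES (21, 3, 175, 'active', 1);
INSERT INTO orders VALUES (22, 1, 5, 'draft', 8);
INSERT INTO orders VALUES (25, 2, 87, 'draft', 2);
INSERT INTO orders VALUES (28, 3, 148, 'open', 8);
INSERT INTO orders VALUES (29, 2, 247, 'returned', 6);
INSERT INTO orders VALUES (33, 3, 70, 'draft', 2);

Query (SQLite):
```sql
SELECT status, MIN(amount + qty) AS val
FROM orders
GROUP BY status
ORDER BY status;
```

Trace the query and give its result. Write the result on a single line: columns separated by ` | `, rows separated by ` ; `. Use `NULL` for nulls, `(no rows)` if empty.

For each row compute amount + qty.
Group by status; take MIN of the expression per group.
  active: ids {17, 21} → MIN(amount + qty)=117
  draft: ids {11, 22, 25, 33} → MIN(amount + qty)=13
  open: ids {14, 28} → MIN(amount + qty)=84
  returned: ids {6, 15, 29} → MIN(amount + qty)=60

active | 117 ; draft | 13 ; open | 84 ; returned | 60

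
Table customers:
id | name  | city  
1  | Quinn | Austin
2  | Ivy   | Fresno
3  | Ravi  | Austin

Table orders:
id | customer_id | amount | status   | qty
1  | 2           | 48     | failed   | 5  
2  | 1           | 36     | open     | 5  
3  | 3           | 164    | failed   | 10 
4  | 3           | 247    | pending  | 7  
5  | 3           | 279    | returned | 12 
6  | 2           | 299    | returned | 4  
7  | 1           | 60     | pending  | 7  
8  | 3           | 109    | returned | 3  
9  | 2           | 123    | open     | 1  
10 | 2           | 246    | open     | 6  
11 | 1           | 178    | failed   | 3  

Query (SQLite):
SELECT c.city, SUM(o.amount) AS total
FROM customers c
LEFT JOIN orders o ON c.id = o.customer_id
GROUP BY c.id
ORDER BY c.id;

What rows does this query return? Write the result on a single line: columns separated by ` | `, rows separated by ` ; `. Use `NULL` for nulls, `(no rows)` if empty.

Austin | 274 ; Fresno | 716 ; Austin | 799

LEFT JOIN keeps every customers row; unmatched ones get NULL for orders columns.
Group by customers.id and compute SUM(o.amount). SUM over an all-NULL group is NULL.
  1: ids {2, 7, 11} → SUM(o.amount)=274
  2: ids {1, 6, 9, 10} → SUM(o.amount)=716
  3: ids {3, 4, 5, 8} → SUM(o.amount)=799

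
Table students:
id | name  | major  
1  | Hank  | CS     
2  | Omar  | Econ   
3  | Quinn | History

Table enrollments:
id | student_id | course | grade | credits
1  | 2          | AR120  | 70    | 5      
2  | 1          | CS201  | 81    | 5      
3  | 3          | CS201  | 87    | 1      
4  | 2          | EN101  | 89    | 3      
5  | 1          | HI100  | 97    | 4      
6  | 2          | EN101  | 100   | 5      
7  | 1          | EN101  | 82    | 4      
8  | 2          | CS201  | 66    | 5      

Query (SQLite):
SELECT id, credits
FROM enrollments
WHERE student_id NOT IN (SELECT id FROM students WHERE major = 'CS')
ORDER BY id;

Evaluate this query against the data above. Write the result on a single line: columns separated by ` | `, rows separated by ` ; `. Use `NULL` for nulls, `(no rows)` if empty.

Inner query: students.id where major = 'CS'.
Outer: keep enrollments rows whose student_id is not in that set.
Inner query → {1}

1 | 5 ; 3 | 1 ; 4 | 3 ; 6 | 5 ; 8 | 5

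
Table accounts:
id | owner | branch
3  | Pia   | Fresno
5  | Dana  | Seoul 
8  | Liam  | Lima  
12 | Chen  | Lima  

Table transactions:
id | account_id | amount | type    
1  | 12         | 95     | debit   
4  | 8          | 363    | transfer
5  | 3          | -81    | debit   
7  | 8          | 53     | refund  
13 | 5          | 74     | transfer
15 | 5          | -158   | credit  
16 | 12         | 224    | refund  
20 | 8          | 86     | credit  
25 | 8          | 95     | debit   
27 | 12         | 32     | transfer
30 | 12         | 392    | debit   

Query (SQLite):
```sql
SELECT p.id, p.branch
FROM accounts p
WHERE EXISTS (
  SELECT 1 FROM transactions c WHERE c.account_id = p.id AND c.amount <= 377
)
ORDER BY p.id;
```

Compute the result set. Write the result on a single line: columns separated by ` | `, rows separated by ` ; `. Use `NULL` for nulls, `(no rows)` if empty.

3 | Fresno ; 5 | Seoul ; 8 | Lima ; 12 | Lima

For each accounts row, check whether any transactions with matching account_id has amount <= 377.
Keep rows where that is true.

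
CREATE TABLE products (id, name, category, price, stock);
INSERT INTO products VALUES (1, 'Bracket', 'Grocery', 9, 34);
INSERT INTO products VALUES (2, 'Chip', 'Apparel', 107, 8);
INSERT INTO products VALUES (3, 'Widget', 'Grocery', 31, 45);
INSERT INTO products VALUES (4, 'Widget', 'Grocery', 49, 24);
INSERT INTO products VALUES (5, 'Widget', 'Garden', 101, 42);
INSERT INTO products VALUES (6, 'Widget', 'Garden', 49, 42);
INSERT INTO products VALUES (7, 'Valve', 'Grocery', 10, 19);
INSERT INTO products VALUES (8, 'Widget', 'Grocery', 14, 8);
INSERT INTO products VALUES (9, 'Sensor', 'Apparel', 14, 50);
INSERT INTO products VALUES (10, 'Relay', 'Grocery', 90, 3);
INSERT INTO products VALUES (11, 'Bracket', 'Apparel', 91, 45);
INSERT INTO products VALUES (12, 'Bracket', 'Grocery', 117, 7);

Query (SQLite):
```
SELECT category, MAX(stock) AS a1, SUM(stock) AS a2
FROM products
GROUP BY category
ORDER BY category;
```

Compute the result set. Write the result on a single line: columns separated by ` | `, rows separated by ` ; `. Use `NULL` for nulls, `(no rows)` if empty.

Apparel | 50 | 103 ; Garden | 42 | 84 ; Grocery | 45 | 140

Group products by category.
Per group compute: MAX(stock), SUM(stock).
  Apparel: ids {2, 9, 11} → MAX(stock)=50, SUM(stock)=103
  Garden: ids {5, 6} → MAX(stock)=42, SUM(stock)=84
  Grocery: ids {1, 3, 4, 7, 8, 10, 12} → MAX(stock)=45, SUM(stock)=140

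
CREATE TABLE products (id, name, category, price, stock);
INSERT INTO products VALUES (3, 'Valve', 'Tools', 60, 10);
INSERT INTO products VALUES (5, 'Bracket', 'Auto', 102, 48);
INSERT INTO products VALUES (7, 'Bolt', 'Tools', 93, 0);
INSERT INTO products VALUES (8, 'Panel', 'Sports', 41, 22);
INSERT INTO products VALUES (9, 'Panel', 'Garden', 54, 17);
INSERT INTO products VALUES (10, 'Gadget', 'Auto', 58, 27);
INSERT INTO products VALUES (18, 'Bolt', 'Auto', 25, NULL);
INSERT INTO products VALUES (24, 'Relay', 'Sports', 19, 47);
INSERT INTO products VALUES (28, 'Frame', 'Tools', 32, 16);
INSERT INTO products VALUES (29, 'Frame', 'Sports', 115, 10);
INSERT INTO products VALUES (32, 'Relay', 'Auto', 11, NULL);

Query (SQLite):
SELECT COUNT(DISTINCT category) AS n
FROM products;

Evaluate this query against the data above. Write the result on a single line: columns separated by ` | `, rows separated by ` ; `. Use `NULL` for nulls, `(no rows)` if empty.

4

Count distinct non-NULL category values.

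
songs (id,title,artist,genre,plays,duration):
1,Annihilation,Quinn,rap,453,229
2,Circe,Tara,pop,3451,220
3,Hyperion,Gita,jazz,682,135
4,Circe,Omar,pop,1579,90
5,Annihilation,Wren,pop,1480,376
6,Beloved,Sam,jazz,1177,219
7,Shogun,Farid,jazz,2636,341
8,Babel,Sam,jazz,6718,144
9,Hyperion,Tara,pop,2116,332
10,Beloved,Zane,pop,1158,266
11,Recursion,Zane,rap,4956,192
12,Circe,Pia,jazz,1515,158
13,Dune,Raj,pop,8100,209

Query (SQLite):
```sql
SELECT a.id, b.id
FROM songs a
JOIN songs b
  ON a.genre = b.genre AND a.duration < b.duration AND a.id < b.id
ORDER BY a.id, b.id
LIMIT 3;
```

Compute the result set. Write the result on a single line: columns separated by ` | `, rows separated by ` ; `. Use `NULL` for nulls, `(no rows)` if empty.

2 | 5 ; 2 | 9 ; 2 | 10

Pairs (a,b) with same genre, a.duration < b.duration, a.id < b.id.
genre groups: jazz:{3,6,7,8,12} pop:{2,4,5,9,10,13} rap:{1,11}
Ordered by (a.id, b.id); first 3.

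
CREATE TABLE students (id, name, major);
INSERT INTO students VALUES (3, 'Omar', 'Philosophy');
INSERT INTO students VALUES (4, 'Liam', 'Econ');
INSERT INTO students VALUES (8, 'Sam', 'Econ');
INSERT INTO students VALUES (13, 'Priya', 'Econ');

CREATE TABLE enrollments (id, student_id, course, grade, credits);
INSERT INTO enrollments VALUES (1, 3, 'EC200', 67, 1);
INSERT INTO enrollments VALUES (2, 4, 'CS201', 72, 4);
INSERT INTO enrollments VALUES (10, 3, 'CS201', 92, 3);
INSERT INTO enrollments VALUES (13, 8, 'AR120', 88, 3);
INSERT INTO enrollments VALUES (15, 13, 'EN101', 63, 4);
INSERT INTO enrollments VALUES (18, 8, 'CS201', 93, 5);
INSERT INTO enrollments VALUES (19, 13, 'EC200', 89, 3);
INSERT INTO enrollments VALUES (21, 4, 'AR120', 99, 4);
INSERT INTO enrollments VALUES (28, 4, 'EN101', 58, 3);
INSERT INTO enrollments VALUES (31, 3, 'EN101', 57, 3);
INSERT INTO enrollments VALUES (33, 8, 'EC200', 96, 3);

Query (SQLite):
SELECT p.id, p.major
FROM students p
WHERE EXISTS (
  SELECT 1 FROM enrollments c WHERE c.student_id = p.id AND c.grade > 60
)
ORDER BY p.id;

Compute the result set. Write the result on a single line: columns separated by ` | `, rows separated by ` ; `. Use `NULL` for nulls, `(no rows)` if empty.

For each students row, check whether any enrollments with matching student_id has grade > 60.
Keep rows where that is true.

3 | Philosophy ; 4 | Econ ; 8 | Econ ; 13 | Econ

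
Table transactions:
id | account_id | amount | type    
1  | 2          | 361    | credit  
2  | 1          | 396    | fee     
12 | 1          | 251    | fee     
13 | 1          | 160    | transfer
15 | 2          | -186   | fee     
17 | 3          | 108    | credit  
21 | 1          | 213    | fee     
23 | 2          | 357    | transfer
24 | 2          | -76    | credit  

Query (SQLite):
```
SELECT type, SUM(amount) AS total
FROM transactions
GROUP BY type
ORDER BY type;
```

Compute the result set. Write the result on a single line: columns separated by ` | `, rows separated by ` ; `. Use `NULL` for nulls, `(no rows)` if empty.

credit | 393 ; fee | 674 ; transfer | 517

Partition transactions by type; compute SUM(amount) within each group.
  credit: ids {1, 17, 24} → SUM(amount)=393
  fee: ids {2, 12, 15, 21} → SUM(amount)=674
  transfer: ids {13, 23} → SUM(amount)=517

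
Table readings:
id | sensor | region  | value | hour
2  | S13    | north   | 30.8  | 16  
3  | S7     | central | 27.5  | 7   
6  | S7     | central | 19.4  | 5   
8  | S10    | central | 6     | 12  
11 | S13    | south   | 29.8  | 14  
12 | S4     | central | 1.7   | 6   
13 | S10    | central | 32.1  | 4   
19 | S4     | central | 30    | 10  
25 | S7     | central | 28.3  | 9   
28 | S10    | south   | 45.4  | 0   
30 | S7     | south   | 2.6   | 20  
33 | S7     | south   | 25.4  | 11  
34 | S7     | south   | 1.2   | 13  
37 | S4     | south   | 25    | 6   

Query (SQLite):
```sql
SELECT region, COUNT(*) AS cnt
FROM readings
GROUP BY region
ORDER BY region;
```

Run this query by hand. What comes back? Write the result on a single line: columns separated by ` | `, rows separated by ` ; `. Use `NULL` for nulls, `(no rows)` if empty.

Partition readings by region; compute COUNT(*) within each group.
  central: ids {3, 6, 8, 12, 13, 19, 25} → COUNT(*)=7
  north: ids {2} → COUNT(*)=1
  south: ids {11, 28, 30, 33, 34, 37} → COUNT(*)=6

central | 7 ; north | 1 ; south | 6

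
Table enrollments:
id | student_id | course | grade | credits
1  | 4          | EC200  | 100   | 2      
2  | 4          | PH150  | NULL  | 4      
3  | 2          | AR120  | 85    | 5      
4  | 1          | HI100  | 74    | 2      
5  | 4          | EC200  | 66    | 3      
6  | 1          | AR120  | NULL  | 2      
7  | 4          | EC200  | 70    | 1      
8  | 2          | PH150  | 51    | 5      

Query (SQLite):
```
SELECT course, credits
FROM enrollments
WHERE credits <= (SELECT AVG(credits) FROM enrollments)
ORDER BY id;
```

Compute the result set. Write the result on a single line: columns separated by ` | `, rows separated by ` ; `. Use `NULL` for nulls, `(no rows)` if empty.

Scalar subquery: AVG(credits) over all enrollments rows = 3.0.
Keep rows where credits <= that value.

EC200 | 2 ; HI100 | 2 ; EC200 | 3 ; AR120 | 2 ; EC200 | 1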